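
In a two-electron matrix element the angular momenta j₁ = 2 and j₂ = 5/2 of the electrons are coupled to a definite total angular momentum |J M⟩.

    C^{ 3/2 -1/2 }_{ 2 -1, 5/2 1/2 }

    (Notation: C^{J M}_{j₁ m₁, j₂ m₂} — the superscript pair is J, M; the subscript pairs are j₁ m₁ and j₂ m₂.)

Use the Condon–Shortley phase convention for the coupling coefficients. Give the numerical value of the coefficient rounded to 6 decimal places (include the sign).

triangle: 3!*1!*2!/7! = 12/5040
(j±m)!: 1!*3!*3!*2!*1!*2! = 144
prefactor² = (2J+1)*Δ*N² = 48/35
  k=2: +1/(2!*1!*1!*1!*0!*1!) = 1/2
  k=3: −1/(3!*0!*0!*0!*1!*2!) = -1/12
Σ = 5/12  ⇒  CG² = 48/35*(5/12)² = 5/21
CG = +√(5/21) = +0.487950

+√(5/21) ≈ +0.487950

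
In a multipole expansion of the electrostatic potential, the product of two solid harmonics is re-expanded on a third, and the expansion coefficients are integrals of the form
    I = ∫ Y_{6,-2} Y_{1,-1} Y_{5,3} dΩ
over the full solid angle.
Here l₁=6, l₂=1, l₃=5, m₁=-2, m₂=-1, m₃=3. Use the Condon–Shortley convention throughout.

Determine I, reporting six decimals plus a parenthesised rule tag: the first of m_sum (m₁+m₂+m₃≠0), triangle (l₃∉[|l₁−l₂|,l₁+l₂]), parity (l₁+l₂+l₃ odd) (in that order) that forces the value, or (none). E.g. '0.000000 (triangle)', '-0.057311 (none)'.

Checks pass: Σm=0; 12 even; l₃=5∈[5,7].
(2·6+1)(2·1+1)(2·5+1) = 429
Δ: 2! 10! 0! / 13! → 1/858
sum: t=1:−1/14400 = -1/14400
3j²(6 1 5; 0 0 0) = Δ·Π!·Σ² = 6/143  (sign +1)
sum: t=0:+1/161280 = 1/161280
3j²(6 1 5; -2 -1 3) = Δ·Π!·Σ² = 1/143  (sign +1)
combine: 4πI² = 429·6/143·1/143 = 18/143
take √, sign +1: I = 0.10008369
No selection rule forces the value: the integral is nonzero (none).

0.100084 (none)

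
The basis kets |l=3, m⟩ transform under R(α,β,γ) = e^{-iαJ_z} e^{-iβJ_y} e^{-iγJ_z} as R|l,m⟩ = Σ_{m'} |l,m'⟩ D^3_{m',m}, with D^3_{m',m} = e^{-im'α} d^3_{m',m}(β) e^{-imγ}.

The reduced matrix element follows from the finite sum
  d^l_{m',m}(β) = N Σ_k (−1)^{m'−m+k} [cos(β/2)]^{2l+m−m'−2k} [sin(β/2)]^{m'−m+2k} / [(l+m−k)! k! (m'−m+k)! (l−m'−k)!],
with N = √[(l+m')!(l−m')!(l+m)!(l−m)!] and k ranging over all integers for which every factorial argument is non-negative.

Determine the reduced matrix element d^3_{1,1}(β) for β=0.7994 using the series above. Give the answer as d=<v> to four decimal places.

d=-0.1445

d^3_{1,1}(β=0.7994) via the finite sum:
c=cos(0.799400/2)=0.921178, s=sin(0.799400/2)=0.389142; N=√[24·2·24·2]=48.000000
k∈{0,1,2} keeps every argument non-negative
  k=0: (−1)^0·48.0000/(48)·0.9212^6·0.3891^0 = +0.611027
  k=1: (−1)^1·48.0000/(6)·0.9212^4·0.3891^2 = -0.872328
  k=2: (−1)^2·48.0000/(8)·0.9212^2·0.3891^4 = +0.116754
d^3_{1,1}(0.7994) = +0.611027 -0.872328 +0.116754 = -0.144547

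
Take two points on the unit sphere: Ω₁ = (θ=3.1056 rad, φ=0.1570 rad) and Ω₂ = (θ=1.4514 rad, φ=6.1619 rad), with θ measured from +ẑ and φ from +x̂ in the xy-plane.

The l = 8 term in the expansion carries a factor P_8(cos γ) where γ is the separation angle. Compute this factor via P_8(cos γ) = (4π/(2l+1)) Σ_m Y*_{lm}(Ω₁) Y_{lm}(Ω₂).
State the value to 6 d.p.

0.205598

Summing Y*_{l m}(θ₁,φ₁)·Y_{l m}(θ₂,φ₂) over m ∈ [−8, 8]; prefactor 4π/(2·8+1) = 0.739198:
  m=-8: Y*=0.00000 + 0.00000j  Y=0.27507 + 0.40163j  product -0.00000 + 0.00000j
  m=-7: Y*=-0.00000 - 0.00000j  Y=0.15435 + 0.17534j  product 0.00000 - 0.00000j
  m=-6: Y*=0.00000 + 0.00000j  Y=-0.21197 - 0.18882j  product 0.00000 - 0.00000j
  m=-5: Y*=-0.00000 - 0.00000j  Y=-0.21404 - 0.14846j  product 0.00000 + 0.00000j
  m=-4: Y*=0.00002 + 0.00001j  Y=0.18735 + 0.09876j  product 0.00000 + 0.00000j
  m=-3: Y*=-0.00058 - 0.00029j  Y=0.25114 + 0.09564j  product -0.00012 - 0.00013j
  m=-2: Y*=0.01262 + 0.00410j  Y=-0.17291 - 0.04278j  product -0.00201 - 0.00125j
  m=-1: Y*=-0.17341 - 0.02745j  Y=-0.26917 - 0.03281j  product 0.04578 + 0.01308j
  m=+0: Y*=1.13614 + 0.00000j  Y=0.16796 + 0.00000j  product 0.19083 + 0.00000j
  m=+1: Y*=0.17341 - 0.02745j  Y=0.26917 - 0.03281j  product 0.04578 - 0.01308j
  m=+2: Y*=0.01262 - 0.00410j  Y=-0.17291 + 0.04278j  product -0.00201 + 0.00125j
  m=+3: Y*=0.00058 - 0.00029j  Y=-0.25114 + 0.09564j  product -0.00012 + 0.00013j
  m=+4: Y*=0.00002 - 0.00001j  Y=0.18735 - 0.09876j  product 0.00000 - 0.00000j
  m=+5: Y*=0.00000 - 0.00000j  Y=0.21404 - 0.14846j  product 0.00000 - 0.00000j
  m=+6: Y*=0.00000 - 0.00000j  Y=-0.21197 + 0.18882j  product 0.00000 + 0.00000j
  m=+7: Y*=0.00000 - 0.00000j  Y=-0.15435 + 0.17534j  product 0.00000 + 0.00000j
  m=+8: Y*=0.00000 - 0.00000j  Y=0.27507 - 0.40163j  product -0.00000 - 0.00000j
Total Σ_m = 0.27814 + 0.00000j. Multiply by 0.739198: 0.20560 + 0.00000j. P_8(cos γ) = 0.205598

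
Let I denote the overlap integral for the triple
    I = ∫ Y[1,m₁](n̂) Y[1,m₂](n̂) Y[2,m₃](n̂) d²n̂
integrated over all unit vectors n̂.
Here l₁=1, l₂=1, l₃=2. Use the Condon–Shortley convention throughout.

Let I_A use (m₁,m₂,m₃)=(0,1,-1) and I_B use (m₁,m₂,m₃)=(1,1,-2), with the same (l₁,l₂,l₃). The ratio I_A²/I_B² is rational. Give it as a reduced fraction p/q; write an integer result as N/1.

1/2

Shared (l₁,l₂,l₃)=(1,1,2): N and (l;000)² cancel in I_A²/I_B².
A: Δ = 0!·2!·2!/5! = 1/30; Racah Σ t=0..0: t=0:+1/2 = 1/2; ⇒ 3j(1 1 2; 0 1 -1)² = 1/10, sgn -1
B: Δ = 0!·2!·2!/5! = 1/30; Racah Σ t=0..0: t=0:+1/4 = 1/4; ⇒ 3j(1 1 2; 1 1 -2)² = 1/5, sgn +1
I_A²/I_B² = (1/10)/(1/5) = 1/2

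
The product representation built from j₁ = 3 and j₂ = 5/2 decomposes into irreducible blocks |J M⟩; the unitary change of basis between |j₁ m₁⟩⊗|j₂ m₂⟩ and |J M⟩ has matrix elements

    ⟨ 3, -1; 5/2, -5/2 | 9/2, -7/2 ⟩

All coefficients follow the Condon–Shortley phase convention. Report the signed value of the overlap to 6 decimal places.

triangle: 1!*5!*4!/11! = 2880/39916800
(j±m)!: 2!*4!*0!*5!*1!*8! = 232243200
prefactor² = (2J+1)*Δ*N² = 1843200/11
  k=0: +1/(0!*1!*4!*0!*1!*4!) = 1/576
Σ = 1/576  ⇒  CG² = 1843200/11*(1/576)² = 50/99
CG = +√(50/99) = +0.710669

+√(50/99) ≈ +0.710669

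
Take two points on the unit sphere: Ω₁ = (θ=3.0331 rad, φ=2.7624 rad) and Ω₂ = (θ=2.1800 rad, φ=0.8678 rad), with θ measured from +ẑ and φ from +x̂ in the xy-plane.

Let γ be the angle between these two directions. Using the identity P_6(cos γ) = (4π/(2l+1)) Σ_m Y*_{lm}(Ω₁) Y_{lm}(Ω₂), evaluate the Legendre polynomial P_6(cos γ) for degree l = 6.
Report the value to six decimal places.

Expand P_6 via completeness: Σ_{m} conj(Y_{6,m}) at Ω₁ times Y_{6,m} at Ω₂ —
  m=-6: Y*=-0.00000 - 0.00000j  Y=0.06974 + 0.12937j  product 0.00000 - 0.00000j
  m=-5: Y*=-0.00001 - 0.00002j  Y=0.12958 - 0.33076j  product -0.00001 - 0.00000j
  m=-4: Y*=0.00003 - 0.00048j  Y=-0.39729 + 0.13591j  product 0.00006 + 0.00020j
  m=-3: Y*=0.00272 - 0.00587j  Y=0.10622 + 0.06341j  product 0.00066 - 0.00045j
  m=-2: Y*=0.04281 - 0.04055j  Y=0.04872 + 0.29297j  product 0.01397 + 0.01056j
  m=-1: Y*=0.31237 - 0.12447j  Y=0.16061 - 0.18952j  product 0.02658 - 0.07919j
  m=+0: Y*=0.89517 + 0.00000j  Y=0.23634 + 0.00000j  product 0.21157 + 0.00000j
  m=+1: Y*=-0.31237 - 0.12447j  Y=-0.16061 - 0.18952j  product 0.02658 + 0.07919j
  m=+2: Y*=0.04281 + 0.04055j  Y=0.04872 - 0.29297j  product 0.01397 - 0.01056j
  m=+3: Y*=-0.00272 - 0.00587j  Y=-0.10622 + 0.06341j  product 0.00066 + 0.00045j
  m=+4: Y*=0.00003 + 0.00048j  Y=-0.39729 - 0.13591j  product 0.00006 - 0.00020j
  m=+5: Y*=0.00001 - 0.00002j  Y=-0.12958 - 0.33076j  product -0.00001 + 0.00000j
  m=+6: Y*=-0.00000 + 0.00000j  Y=0.06974 - 0.12937j  product 0.00000 + 0.00000j
Accumulated sum 0.29407 + 0.00000j; after 4π/(2l+1) scaling, 0.28426 + 0.00000j ⇒ P_6 = 0.284263

0.284263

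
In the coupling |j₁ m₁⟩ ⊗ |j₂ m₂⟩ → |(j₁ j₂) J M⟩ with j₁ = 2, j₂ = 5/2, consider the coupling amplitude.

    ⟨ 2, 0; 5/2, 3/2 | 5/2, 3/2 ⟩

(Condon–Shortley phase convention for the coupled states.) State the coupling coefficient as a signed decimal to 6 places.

√[6·2!2!3!/8! · 2!2!4!1!4!1!] = √(288/35)
  +(−1)^1/∏(1,1,1,3,1,0)! = -1/6  (running -1/6)
  +(−1)^2/∏(2,0,0,2,2,1)! = 1/8  (running -1/24)
⟨..|..⟩ = √(288/35)·(-1/24) = -0.119523

−√(1/70) ≈ -0.119523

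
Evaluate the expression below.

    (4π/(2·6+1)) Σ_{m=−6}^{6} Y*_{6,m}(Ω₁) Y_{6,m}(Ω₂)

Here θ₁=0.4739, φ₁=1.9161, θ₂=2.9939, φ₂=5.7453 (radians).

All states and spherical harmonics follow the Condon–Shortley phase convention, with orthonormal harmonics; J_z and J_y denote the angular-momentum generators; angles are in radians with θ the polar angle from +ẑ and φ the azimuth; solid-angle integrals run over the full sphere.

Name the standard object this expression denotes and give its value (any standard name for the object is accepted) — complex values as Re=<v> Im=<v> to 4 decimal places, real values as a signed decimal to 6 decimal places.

This sum is the spherical-harmonic addition theorem: it equals the Legendre polynomial P_l(cos γ) of the angle γ between the two directions.
Term-by-term m-sum for l=6 (normalisation 4π/13 = 0.966644):
  term(m=-6) = -0.000000+0.000000i   from Y*(Ω₁)=+0.002096-0.003827i, Y(Ω₂)=-0.000005-0.000000i
  term(m=-5) = -0.000003+0.000001i   from Y*(Ω₁)=-0.029117-0.004571i, Y(Ω₂)=+0.000103-0.000050i
  term(m=-4) = -0.000180-0.000074i   from Y*(Ω₁)=+0.022482+0.117161i, Y(Ω₂)=-0.000896+0.001365i
  term(m=-3) = -0.002368-0.004417i   from Y*(Ω₁)=+0.270573-0.160314i, Y(Ω₂)=+0.000683-0.015922i
  term(m=-2) = +0.010352-0.052251i   from Y*(Ω₁)=-0.388743-0.321241i, Y(Ω₂)=+0.050178+0.092945i
  term(m=-1) = +0.108473-0.089092i   from Y*(Ω₁)=-0.109502+0.304413i, Y(Ω₂)=-0.372630-0.222296i
  term(m=+0) = -0.237084-0.000000i   from Y*(Ω₁)=-0.297485-0.000000i, Y(Ω₂)=+0.796959+0.000000i
  term(m=+1) = +0.108473+0.089092i   from Y*(Ω₁)=+0.109502+0.304413i, Y(Ω₂)=+0.372630-0.222296i
  term(m=+2) = +0.010352+0.052251i   from Y*(Ω₁)=-0.388743+0.321241i, Y(Ω₂)=+0.050178-0.092945i
  term(m=+3) = -0.002368+0.004417i   from Y*(Ω₁)=-0.270573-0.160314i, Y(Ω₂)=-0.000683-0.015922i
  term(m=+4) = -0.000180+0.000074i   from Y*(Ω₁)=+0.022482-0.117161i, Y(Ω₂)=-0.000896-0.001365i
  term(m=+5) = -0.000003-0.000001i   from Y*(Ω₁)=+0.029117-0.004571i, Y(Ω₂)=-0.000103-0.000050i
  term(m=+6) = -0.000000-0.000000i   from Y*(Ω₁)=+0.002096+0.003827i, Y(Ω₂)=-0.000005+0.000000i
Accumulated sum -0.004536+0.000000i; after 4π/(2l+1) scaling, -0.004385+0.000000i ⇒ P_6 = -0.004385

Legendre polynomial (addition theorem), -0.004385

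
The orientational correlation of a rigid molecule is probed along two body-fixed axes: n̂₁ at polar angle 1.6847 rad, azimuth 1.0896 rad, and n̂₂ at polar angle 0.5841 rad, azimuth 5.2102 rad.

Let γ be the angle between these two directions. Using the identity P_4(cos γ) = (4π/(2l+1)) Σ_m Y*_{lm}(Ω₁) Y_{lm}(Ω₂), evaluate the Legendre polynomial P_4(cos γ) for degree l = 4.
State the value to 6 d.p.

Term-by-term m-sum for l=4 (normalisation 4π/9 = 1.396263):
  term(m=-4) = -0.012613+0.012339i   from Y*(Ω₁)=-0.149463-0.404439i, Y(Ω₂)=-0.016703-0.037359i
  term(m=-3) = -0.023919-0.004963i   from Y*(Ω₁)=+0.138387+0.017699i, Y(Ω₂)=-0.174574-0.013533i
  term(m=-2) = +0.044665+0.109524i   from Y*(Ω₁)=+0.171664-0.246450i, Y(Ω₂)=-0.214230+0.330453i
  term(m=-1) = -0.035313+0.052537i   from Y*(Ω₁)=+0.071941+0.137783i, Y(Ω₂)=+0.194468+0.357831i
  term(m=+0) = -0.027168+0.000000i   from Y*(Ω₁)=+0.276978-0.000000i, Y(Ω₂)=-0.098088+0.000000i
  term(m=+1) = -0.035313-0.052537i   from Y*(Ω₁)=-0.071941+0.137783i, Y(Ω₂)=-0.194468+0.357831i
  term(m=+2) = +0.044665-0.109524i   from Y*(Ω₁)=+0.171664+0.246450i, Y(Ω₂)=-0.214230-0.330453i
  term(m=+3) = -0.023919+0.004963i   from Y*(Ω₁)=-0.138387+0.017699i, Y(Ω₂)=+0.174574-0.013533i
  term(m=+4) = -0.012613-0.012339i   from Y*(Ω₁)=-0.149463+0.404439i, Y(Ω₂)=-0.016703+0.037359i
Accumulated sum -0.081529+0.000000i; after 4π/(2l+1) scaling, -0.113836+0.000000i ⇒ P_4 = -0.113836

-0.113836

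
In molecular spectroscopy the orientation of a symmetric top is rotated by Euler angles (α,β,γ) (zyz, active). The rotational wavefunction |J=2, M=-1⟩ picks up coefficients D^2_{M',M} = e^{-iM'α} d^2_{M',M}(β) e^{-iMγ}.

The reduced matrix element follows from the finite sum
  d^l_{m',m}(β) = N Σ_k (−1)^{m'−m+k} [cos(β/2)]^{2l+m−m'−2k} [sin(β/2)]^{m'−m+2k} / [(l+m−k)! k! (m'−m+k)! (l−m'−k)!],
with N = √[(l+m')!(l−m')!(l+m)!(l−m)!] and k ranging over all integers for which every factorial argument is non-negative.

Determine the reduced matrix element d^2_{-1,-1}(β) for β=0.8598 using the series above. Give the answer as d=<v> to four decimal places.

d^2_{-1,-1}(β=0.8598) via the finite sum:
Half-angle: c=0.909007, s=0.416780. N=√(1·6·1·6)=6.000000
k: max(0,(-1)−(-1))=0 … min(2+(-1),2−(-1))=1
  k=0: (−1)^0·6.0000/(6)·0.9090^4·0.4168^0 = +0.682763
  k=1: (−1)^1·6.0000/(2)·0.9090^2·0.4168^2 = -0.430596
d^2_{-1,-1}(0.8598) = +0.682763 -0.430596 = +0.252167

d=0.2522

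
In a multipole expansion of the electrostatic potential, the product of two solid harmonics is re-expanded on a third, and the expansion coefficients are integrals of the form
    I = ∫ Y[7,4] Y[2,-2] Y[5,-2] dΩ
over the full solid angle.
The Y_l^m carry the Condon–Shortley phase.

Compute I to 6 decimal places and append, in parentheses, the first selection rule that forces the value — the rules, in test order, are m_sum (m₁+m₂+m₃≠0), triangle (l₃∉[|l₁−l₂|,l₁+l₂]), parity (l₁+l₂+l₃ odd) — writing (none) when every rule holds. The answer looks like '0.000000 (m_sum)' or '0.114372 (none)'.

Checks pass: Σm=0; 14 even; l₃=5∈[5,9].
(2·7+1)(2·2+1)(2·5+1) = 825
Δ: 4! 10! 0! / 15! → 1/15015
sum: t=2:+1/57600 = 1/57600
3j²(7 2 5; 0 0 0) = Δ·Π!·Σ² = 21/715  (sign -1)
sum: t=0:+1/725760 = 1/725760
3j²(7 2 5; 4 -2 -2) = Δ·Π!·Σ² = 2/91  (sign -1)
combine: 4πI² = 825·21/715·2/91 = 90/169
take √, sign +1: I = 0.20586047
No selection rule forces the value: the integral is nonzero (none).

0.205860 (none)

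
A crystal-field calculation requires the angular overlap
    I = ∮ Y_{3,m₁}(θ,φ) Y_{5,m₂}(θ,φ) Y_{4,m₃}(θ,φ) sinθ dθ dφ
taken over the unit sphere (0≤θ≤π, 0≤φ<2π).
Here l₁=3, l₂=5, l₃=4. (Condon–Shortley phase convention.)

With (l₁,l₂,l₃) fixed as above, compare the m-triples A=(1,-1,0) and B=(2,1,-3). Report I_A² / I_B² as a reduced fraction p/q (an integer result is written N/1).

2/7

Same 3,5,4: normalisation and zero-m 3j drop out of the ratio.
A: Δ: 4! 2! 6! / 13! → 1/180180; sum: t=0:+1/2304 t=1:−1/216 t=2:+1/384 = -11/6912; 3j²(3 5 4; 1 -1 0) = Δ·Π!·Σ² = 11/1638  (sign -1)
B: Δ: 4! 2! 6! / 13! → 1/180180; sum: t=0:+1/17280 t=1:−1/1440 = -11/17280; 3j²(3 5 4; 2 1 -3) = Δ·Π!·Σ² = 11/468  (sign +1)
I_A²/I_B² = (11/1638)/(11/468) = 2/7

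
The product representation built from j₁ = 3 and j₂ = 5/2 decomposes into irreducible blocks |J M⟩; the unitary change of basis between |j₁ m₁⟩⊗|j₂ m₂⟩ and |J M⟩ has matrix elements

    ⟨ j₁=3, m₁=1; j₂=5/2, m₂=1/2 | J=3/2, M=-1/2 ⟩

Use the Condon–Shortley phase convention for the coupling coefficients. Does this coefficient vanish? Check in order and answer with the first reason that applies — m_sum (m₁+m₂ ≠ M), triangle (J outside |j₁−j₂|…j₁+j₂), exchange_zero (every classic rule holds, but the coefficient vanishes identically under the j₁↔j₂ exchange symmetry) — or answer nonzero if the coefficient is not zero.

m-sum: m₁+m₂ = 1+1/2 = 3/2, M = -1/2  ✗ ⇒ coefficient is 0

m_sum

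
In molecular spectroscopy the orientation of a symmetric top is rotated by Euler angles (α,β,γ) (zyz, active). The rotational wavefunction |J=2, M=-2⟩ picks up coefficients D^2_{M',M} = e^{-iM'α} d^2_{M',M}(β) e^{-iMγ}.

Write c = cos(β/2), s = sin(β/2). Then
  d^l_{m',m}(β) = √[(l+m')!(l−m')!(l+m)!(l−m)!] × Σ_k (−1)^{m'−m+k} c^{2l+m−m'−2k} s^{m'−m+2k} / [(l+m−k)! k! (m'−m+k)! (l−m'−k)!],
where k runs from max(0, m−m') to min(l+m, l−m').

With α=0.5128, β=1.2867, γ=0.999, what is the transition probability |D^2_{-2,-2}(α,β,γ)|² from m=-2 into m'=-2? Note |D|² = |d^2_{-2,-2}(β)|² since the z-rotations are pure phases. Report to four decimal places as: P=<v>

P=0.1679

Split into d^2_{-2,-2}(β=1.2867) × two z-phases.
With c≡cos(β/2)=0.800091 and s≡sin(β/2)=0.599879, N=[1·24·1·24]^{1/2}=24.000000
k∈{0} keeps every argument non-negative
  k=0: (−1)^0·24.0000/(24)·0.8001^4·0.5999^0 = +0.409786
d^2_{-2,-2}(1.2867) = +0.409786
|D^2_{-2,-2}|² = |d^2_{-2,-2}(β)|² = (+0.409786)² = 0.167924 (the z-rotation phases have unit modulus)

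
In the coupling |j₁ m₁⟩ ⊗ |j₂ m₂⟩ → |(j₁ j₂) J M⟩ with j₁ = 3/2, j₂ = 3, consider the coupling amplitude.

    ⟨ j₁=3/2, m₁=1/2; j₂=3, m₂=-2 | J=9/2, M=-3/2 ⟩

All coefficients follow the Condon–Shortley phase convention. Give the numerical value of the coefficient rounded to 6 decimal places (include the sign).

j₁+j₂−J=0  J+j₁−j₂=3  J−j₁+j₂=6  j₁+j₂+J+1=10
(j₁±m₁, j₂±m₂, J±M) = (2,1,1,5,3,6)
P² = 86400/7
sum k=0..0:
  [0] +1/240 = 1/240
S = 1/240
C² = P²·S² = 3/14 ; C = +0.462910

+0.462910  (= +√(3/14))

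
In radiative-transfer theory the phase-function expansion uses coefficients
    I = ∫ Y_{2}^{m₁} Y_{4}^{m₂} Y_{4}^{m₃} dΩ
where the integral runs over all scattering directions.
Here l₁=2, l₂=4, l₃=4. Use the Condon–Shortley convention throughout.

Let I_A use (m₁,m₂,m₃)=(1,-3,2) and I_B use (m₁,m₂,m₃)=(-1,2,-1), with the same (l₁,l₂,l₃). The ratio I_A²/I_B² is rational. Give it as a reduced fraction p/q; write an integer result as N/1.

175/81

l's match ⇒ only the (l;m) 3-j factors differ between A and B.
A: triangle coeff Δ(2,4,4) = 1/13860; Σ_t [0,1]: t=0:+1/240 t=1:−1/1440 = 1/288; (3j)²=5/132 [(2 4 4; 1 -3 2)], sign=+1
B: triangle coeff Δ(2,4,4) = 1/13860; Σ_t [1,2]: t=1:−1/240 t=2:+1/96 = 1/160; (3j)²=27/1540 [(2 4 4; -1 2 -1)], sign=-1
I_A²/I_B² = (5/132)/(27/1540) = 175/81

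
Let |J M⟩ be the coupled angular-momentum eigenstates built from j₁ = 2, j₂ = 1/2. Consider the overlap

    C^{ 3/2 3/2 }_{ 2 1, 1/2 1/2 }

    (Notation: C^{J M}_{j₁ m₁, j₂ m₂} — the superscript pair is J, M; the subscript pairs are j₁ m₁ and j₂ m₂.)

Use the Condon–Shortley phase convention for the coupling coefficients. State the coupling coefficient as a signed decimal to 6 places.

−√(1/5) ≈ -0.447214

√[4·1!3!0!/5! · 3!1!1!0!3!0!] = √(36/5)
  +(−1)^1/∏(1,0,0,0,3,0)! = -1/6  (running -1/6)
⟨..|..⟩ = √(36/5)·(-1/6) = -0.447214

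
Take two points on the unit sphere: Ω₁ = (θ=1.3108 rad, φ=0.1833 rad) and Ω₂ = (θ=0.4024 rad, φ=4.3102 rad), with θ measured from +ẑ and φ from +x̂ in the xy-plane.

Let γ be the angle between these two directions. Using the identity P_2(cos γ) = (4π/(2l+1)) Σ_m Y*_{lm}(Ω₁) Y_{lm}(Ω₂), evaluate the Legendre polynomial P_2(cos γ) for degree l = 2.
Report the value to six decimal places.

-0.498874

Addition theorem: P_2(cos γ) = (4π/5) Σ_m Y*_{lm}(Ω₁) Y_{lm}(Ω₂), m = −2…2:
  term(m=-2) = -0.00832 - 0.01969j   from Y*(Ω₁)=0.33677 + 0.12931j, Y(Ω₂)=-0.04109 - 0.04268j
  term(m=-1) = -0.02953 + 0.04453j   from Y*(Ω₁)=0.18871 + 0.03498j, Y(Ω₂)=-0.10897 + 0.25617j
  term(m=+0) = -0.12281 + 0.00000j   from Y*(Ω₁)=-0.25286 + 0.00000j, Y(Ω₂)=0.48567 + 0.00000j
  term(m=+1) = -0.02953 - 0.04453j   from Y*(Ω₁)=-0.18871 + 0.03498j, Y(Ω₂)=0.10897 + 0.25617j
  term(m=+2) = -0.00832 + 0.01969j   from Y*(Ω₁)=0.33677 - 0.12931j, Y(Ω₂)=-0.04109 + 0.04268j
Total Σ_m = -0.19850 + 0.00000j. Multiply by 2.513274: -0.49887 + 0.00000j. P_2(cos γ) = -0.498874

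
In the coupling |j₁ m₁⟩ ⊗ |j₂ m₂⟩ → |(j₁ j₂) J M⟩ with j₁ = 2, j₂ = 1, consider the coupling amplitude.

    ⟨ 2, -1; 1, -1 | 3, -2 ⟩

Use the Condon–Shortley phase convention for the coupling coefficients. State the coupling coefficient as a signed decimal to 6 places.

triangle: 0!·4!·2!/7! = 48/5040
(j±m)!: 1!·3!·0!·2!·1!·5! = 1440
prefactor² = (2J+1)·Δ·N² = 96
  k=0: +1/(0!·0!·3!·0!·1!·2!) = 1/12
Σ = 1/12  ⇒  CG² = 96·(1/12)² = 2/3
CG = +√(2/3) = +0.816497

+√(2/3) = +0.816497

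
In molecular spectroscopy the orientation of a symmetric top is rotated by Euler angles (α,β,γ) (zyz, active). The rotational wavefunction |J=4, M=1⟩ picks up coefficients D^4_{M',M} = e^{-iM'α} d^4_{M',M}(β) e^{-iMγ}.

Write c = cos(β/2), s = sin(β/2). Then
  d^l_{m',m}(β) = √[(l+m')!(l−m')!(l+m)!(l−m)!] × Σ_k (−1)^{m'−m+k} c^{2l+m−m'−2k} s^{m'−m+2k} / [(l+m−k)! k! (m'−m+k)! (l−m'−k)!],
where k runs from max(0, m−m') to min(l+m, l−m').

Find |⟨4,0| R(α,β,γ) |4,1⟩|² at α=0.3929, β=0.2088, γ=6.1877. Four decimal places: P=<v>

P=0.1758

D^4_{0,1}(0.3929,0.2088,6.1877) = e^{-i·0·0.3929}·d^4_{0,1}(0.2088)·e^{-i·1·6.1877}. Compute d first:
Half-angle: c=0.994555, s=0.104210. N=√(24·24·120·6)=643.987578
Admissible k: 1..4 (factorial args all ≥0)
  k=1: (−1)^0·643.9876/(144)·0.9946^7·0.1042^1 = +0.448568
  k=2: (−1)^1·643.9876/(24)·0.9946^5·0.1042^3 = -0.029549
  k=3: (−1)^2·643.9876/(24)·0.9946^3·0.1042^5 = +0.000324
  k=4: (−1)^3·643.9876/(144)·0.9946^1·0.1042^7 = -0.000001
d^4_{0,1}(0.2088) = +0.448568 -0.029549 +0.000324 -0.000001 = +0.419343
|D^4_{0,1}|² = |d^4_{0,1}(β)|² = (+0.419343)² = 0.175849 (the z-rotation phases have unit modulus)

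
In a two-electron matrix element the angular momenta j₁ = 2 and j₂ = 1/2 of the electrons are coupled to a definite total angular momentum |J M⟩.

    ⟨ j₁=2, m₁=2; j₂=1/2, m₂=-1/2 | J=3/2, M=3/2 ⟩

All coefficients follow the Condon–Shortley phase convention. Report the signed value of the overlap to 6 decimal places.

triangle: 1!·3!·0!/5! = 6/120
(j±m)!: 4!·0!·0!·1!·3!·0! = 144
prefactor² = (2J+1)·Δ·N² = 144/5
  k=0: +1/(0!·1!·0!·0!·3!·0!) = 1/6
Σ = 1/6  ⇒  CG² = 144/5·(1/6)² = 4/5
CG = +√(4/5) = +0.894427

+0.894427  (= +√(4/5))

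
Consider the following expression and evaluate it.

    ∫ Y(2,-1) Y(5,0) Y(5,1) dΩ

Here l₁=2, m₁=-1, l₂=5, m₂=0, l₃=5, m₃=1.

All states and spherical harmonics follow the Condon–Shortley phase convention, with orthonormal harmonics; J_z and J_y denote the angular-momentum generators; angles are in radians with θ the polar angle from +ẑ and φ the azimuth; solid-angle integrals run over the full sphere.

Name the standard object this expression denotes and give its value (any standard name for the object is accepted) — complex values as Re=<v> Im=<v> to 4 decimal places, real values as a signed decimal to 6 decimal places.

Gaunt coefficient, -0.036166

This is a Gaunt coefficient — the integral of a triple product of spherical harmonics over the sphere.
m-sum 0 ✓  L=12 even ✓  3≤5≤7 ✓
Π(2lᵢ+1) = 5×11×11 = 605
triangle coeff Δ(2,5,5) = 1/38610
Σ_t [0,2]: t=0:+1/2880 t=1:−1/576 t=2:+1/2880 = -1/960
(3j)²=10/429 [(2 5 5; 0 0 0)], sign=+1
Σ_t [1,2]: t=1:−1/1152 t=2:+1/1440 = -1/5760
(3j)²=1/858 [(2 5 5; -1 0 1)], sign=-1
⇒ 4πI² = 25/1521
I = (-1)√(25/1521/(4π)) = -0.03616600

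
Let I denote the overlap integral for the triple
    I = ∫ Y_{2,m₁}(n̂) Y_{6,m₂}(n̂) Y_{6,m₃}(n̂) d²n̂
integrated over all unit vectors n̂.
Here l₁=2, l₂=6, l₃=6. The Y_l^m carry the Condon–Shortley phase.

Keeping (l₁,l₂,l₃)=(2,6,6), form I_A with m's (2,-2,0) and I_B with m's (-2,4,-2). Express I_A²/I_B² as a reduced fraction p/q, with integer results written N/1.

14/9

Same 2,6,6: normalisation and zero-m 3j drop out of the ratio.
A: Δ: 2! 2! 10! / 15! → 1/90090; sum: t=0:+1/69120 = 1/69120; 3j²(2 6 6; 2 -2 0) = Δ·Π!·Σ² = 4/143  (sign +1)
B: Δ: 2! 2! 10! / 15! → 1/90090; sum: t=2:+1/322560 = 1/322560; 3j²(2 6 6; -2 4 -2) = Δ·Π!·Σ² = 18/1001  (sign +1)
I_A²/I_B² = (4/143)/(18/1001) = 14/9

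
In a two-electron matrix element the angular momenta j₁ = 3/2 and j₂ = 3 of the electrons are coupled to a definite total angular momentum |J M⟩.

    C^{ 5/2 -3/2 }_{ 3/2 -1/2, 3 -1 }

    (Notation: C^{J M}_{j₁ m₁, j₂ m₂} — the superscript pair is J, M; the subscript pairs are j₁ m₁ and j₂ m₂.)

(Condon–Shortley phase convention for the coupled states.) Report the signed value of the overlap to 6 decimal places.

triangle: 2!·1!·4!/8! = 48/40320
(j±m)!: 1!·2!·2!·4!·1!·4! = 2304
prefactor² = (2J+1)·Δ·N² = 576/35
  k=1: −1/(1!·1!·1!·1!·0!·3!) = -1/6
  k=2: +1/(2!·0!·0!·0!·1!·4!) = 1/48
Σ = -7/48  ⇒  CG² = 576/35·(-7/48)² = 7/20
CG = −√(7/20) = -0.591608

−√(7/20) = -0.591608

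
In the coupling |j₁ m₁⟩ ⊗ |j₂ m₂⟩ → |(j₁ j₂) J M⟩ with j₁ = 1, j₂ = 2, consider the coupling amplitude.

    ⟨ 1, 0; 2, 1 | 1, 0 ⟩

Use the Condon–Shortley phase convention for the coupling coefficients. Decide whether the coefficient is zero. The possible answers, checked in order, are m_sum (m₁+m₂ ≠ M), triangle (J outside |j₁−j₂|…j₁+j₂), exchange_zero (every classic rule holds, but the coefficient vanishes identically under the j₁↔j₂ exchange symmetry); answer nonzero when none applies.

m-sum: m₁+m₂ = 0+1 = 1, M = 0  ✗ ⇒ coefficient is 0

m_sum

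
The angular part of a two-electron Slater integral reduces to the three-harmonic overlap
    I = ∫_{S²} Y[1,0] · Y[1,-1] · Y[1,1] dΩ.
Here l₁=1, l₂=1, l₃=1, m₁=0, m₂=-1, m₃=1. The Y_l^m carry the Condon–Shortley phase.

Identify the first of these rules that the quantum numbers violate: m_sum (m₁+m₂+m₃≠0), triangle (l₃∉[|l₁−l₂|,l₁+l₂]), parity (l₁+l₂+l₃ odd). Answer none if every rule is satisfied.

m₁+m₂+m₃ = 0 − 1 + 1 = 0  ✓
triangle: |1−1|=0 ≤ l₃=1 ≤ 1+1=2  ✓
parity: l₁+l₂+l₃ = 3 is odd  ✗

parity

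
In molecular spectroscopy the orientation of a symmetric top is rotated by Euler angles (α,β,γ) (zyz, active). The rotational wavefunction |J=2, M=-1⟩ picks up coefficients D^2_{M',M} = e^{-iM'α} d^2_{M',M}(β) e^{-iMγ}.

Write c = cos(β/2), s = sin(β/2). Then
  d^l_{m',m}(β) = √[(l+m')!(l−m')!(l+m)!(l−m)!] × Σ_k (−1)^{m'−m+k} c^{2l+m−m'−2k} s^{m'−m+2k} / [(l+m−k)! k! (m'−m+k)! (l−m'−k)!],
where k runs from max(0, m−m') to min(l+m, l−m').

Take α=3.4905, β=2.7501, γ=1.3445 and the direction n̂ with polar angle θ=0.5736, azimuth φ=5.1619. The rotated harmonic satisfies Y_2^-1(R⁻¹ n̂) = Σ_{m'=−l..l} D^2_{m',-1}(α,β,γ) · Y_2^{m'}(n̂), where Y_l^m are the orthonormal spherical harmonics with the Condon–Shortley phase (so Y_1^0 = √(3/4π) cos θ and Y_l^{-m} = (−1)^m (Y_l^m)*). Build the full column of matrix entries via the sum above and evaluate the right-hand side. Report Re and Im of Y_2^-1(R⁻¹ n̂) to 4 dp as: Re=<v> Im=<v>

Re=-0.2867 Im=0.2367

Need the full column D^2_{m',-1} for m'=−2..2 at α=3.4905, β=2.7501, γ=1.3445.
cos(β/2)=0.194499, sin(β/2)=0.980903
d^2_{-2,-1}: single k=1 term ⇒ +0.014435;  D = -0.006557+0.012860i
d^2_{-1,-1}: k∈[0..1] ⇒ +0.001431 -0.109196 = -0.107765;  D = -0.013180+0.106956i
d^2_{0,-1}: k∈[0..1] ⇒ -0.017679 +0.449645 = +0.431967;  D = +0.096920+0.420953i
d^2_{1,-1}: k∈[0..1] ⇒ +0.109196 -0.925772 = -0.816576;  D = +0.444222+0.685174i
d^2_{2,-1}: single k=0 term ⇒ -0.367134;  D = -0.293004-0.221214i
Y_2^{m'}(θ=0.5736,φ=5.1619) and Σ D·Y over m':
  (-0.0066+0.0129i)·(-0.0708+0.0890i)  (-0.0132+0.1070i)·(+0.1530+0.3172i)  (+0.0969+0.4210i)·(+0.3522+0.0000i)  (+0.4442+0.6852i)·(-0.1530+0.3172i)  (-0.2930-0.2212i)·(-0.0708-0.0890i)
Y_2^-1(R⁻¹ n̂) = -0.286716+0.236727i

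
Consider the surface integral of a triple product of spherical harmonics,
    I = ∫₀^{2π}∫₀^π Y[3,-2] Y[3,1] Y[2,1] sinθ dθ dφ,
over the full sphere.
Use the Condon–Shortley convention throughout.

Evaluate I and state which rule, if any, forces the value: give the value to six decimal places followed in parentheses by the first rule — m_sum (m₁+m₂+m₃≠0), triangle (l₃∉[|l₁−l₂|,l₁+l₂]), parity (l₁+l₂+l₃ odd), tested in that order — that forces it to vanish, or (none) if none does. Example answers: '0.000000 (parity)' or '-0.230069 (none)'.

Checks pass: Σm=0; 8 even; l₃=2∈[0,6].
(2·3+1)(2·3+1)(2·2+1) = 245
Δ: 4! 2! 2! / 9! → 1/3780
sum: t=1:−1/24 t=2:+1/4 t=3:−1/24 = 1/6
3j²(3 3 2; 0 0 0) = Δ·Π!·Σ² = 4/105  (sign +1)
sum: t=3:−1/12 t=4:+1/48 = -1/16
3j²(3 3 2; -2 1 1) = Δ·Π!·Σ² = 1/28  (sign +1)
combine: 4πI² = 245·4/105·1/28 = 1/3
take √, sign +1: I = 0.16286750
No selection rule forces the value: the integral is nonzero (none).

0.162868 (none)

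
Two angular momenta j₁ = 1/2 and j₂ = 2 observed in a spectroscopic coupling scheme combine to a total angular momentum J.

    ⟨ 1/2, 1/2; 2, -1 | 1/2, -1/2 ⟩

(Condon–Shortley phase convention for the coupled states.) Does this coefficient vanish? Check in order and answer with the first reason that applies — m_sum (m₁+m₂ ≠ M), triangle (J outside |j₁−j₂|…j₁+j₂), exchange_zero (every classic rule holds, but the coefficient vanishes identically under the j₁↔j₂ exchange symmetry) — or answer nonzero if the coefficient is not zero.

m-sum: m₁+m₂ = 1/2+(-1) = -1/2, M = -1/2  ✓
triangle: need |j₁−j₂| ≤ J ≤ j₁+j₂, i.e. J ∈ [3/2, 5/2]; J = 1/2 is outside ✗ ⇒ coefficient is 0

triangle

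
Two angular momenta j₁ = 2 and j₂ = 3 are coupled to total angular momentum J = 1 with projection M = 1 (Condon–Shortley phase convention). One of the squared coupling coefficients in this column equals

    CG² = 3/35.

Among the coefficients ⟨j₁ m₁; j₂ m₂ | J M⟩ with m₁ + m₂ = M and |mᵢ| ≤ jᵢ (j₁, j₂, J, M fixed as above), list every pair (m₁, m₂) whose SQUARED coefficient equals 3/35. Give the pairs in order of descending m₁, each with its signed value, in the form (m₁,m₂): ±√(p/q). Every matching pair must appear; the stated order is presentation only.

(1,0): −√(3/35)

Admissible pairs with m₁+m₂ = M = 1: (-2,3), (-1,2), (0,1), (1,0), (2,-1)
  (m₁,m₂)=(2,-1): CG² = 1/35, CG = +√(1/35)
  (m₁,m₂)=(1,0): CG² = 3/35, CG = −√(3/35)   ← matches the target
  (m₁,m₂)=(0,1): CG² = 6/35, CG = +√(6/35)
  (m₁,m₂)=(-1,2): CG² = 2/7, CG = −√(2/7)
  (m₁,m₂)=(-2,3): CG² = 3/7, CG = +√(3/7)
Pairs with CG² = 3/35: (1,0): −√(3/35)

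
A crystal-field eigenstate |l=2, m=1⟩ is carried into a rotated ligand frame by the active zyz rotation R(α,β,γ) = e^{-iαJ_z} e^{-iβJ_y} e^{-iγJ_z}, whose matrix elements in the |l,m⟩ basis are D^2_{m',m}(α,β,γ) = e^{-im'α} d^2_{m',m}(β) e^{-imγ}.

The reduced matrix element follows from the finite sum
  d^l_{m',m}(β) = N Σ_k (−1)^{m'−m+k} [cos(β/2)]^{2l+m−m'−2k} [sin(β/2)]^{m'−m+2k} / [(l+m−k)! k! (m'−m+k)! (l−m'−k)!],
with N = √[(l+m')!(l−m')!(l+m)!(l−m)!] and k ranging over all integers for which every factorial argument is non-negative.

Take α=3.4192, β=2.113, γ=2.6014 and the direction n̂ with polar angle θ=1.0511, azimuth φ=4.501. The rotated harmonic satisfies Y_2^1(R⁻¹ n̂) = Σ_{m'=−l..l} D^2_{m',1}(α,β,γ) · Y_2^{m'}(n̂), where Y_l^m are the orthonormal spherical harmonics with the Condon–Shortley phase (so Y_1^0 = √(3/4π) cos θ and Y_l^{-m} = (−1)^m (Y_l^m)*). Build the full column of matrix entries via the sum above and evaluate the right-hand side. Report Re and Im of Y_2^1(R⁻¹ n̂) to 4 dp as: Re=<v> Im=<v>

Re=-0.0675 Im=0.0237

Need the full column D^2_{m',1} for m'=−2..2 at α=3.4192, β=2.1130, γ=2.6014.
cos(β/2)=0.491922, sin(β/2)=0.870639
d^2_{-2,1}: single k=3 term ⇒ +0.649293;  D = -0.297171-0.577296i
d^2_{-1,1}: k∈[2..3] ⇒ +0.550289 -0.574583 = -0.024294;  D = -0.016613-0.017726i
d^2_{0,1}: k∈[1..2] ⇒ +0.253865 -0.795219 = -0.541353;  D = +0.464270+0.278419i
d^2_{1,1}: k∈[0..1] ⇒ +0.058558 -0.550289 = -0.491731;  D = -0.474875-0.127643i
d^2_{2,1}: single k=0 term ⇒ -0.207280;  D = +0.207257-0.003114i
Y_2^{m'}(θ=1.0511,φ=4.501) and Σ D·Y over m':
  (-0.2972-0.5773i)·(-0.2654-0.1194i)  (-0.0166-0.0177i)·(-0.0699+0.3256i)  (+0.4643+0.2784i)·(-0.0820+0.0000i)  (-0.4749-0.1276i)·(+0.0699+0.3256i)  (+0.2073-0.0031i)·(-0.2654+0.1194i)
Y_2^1(R⁻¹ n̂) = -0.067471+0.023715i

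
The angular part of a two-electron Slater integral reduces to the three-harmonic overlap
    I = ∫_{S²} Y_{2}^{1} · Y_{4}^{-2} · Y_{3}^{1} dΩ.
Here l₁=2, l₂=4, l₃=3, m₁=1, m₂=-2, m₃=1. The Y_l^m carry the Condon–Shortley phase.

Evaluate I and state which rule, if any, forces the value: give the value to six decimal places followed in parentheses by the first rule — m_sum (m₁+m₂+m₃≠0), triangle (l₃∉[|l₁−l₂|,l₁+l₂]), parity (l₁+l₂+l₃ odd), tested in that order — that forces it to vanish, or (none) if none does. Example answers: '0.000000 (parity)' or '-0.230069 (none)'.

0.000000 (parity)

L=9 odd ⇒ parity kills the (l;000) factor ⇒ I = 0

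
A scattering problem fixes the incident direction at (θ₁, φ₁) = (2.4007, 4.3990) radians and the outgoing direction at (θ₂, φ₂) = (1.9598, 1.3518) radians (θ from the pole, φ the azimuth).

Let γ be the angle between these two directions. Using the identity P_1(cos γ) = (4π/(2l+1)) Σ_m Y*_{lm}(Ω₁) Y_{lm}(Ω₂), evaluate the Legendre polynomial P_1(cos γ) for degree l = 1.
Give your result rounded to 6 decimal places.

-0.341891

Summing Y*_{l m}(θ₁,φ₁)·Y_{l m}(θ₂,φ₂) over m ∈ [−1, 1]; prefactor 4π/(2·1+1) = 4.188790:
  [-1]  conj(Y_{1,-1})(Ω₁) = (-0.071889, -0.221832) ; Y_{1,-1}(Ω₂) = (0.069451, -0.312046) ; Δ = (-0.074215, 0.007026)
  [+0]  conj(Y_{1,0})(Ω₁) = (-0.360523, -0.000000) ; Y_{1,0}(Ω₂) = (-0.185311, 0.000000) ; Δ = (0.066809, 0.000000)
  [+1]  conj(Y_{1,1})(Ω₁) = (0.071889, -0.221832) ; Y_{1,1}(Ω₂) = (-0.069451, -0.312046) ; Δ = (-0.074215, -0.007026)
Total Σ_m = (-0.081621, 0.000000). Multiply by 4.188790: (-0.341891, 0.000000). P_1(cos γ) = -0.341891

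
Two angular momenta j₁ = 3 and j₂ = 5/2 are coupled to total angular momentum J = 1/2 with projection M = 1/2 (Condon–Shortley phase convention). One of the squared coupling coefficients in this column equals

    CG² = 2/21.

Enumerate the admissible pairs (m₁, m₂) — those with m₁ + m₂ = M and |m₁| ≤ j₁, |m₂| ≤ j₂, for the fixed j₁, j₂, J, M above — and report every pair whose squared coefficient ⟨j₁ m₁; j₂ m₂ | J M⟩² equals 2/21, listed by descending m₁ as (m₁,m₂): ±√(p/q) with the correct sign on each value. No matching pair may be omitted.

Admissible pairs with m₁+m₂ = M = 1/2: (-2,5/2), (-1,3/2), (0,1/2), (1,-1/2), (2,-3/2), (3,-5/2)
  (m₁,m₂)=(3,-5/2): CG² = 2/7, CG = +√(2/7)
  (m₁,m₂)=(2,-3/2): CG² = 5/21, CG = −√(5/21)
  (m₁,m₂)=(1,-1/2): CG² = 4/21, CG = +√(4/21)
  (m₁,m₂)=(0,1/2): CG² = 1/7, CG = −√(1/7)
  (m₁,m₂)=(-1,3/2): CG² = 2/21, CG = +√(2/21)   ← matches the target
  (m₁,m₂)=(-2,5/2): CG² = 1/21, CG = −√(1/21)
Pairs with CG² = 2/21: (-1,3/2): +√(2/21)

(-1,3/2): +√(2/21)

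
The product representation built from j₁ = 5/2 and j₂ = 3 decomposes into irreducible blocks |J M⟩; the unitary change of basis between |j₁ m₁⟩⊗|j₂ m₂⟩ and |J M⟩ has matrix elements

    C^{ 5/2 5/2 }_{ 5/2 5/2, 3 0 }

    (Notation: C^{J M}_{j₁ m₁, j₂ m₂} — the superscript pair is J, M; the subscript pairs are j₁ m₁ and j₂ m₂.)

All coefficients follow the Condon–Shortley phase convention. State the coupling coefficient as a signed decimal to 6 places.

+√(5/42) ≈ +0.345033

j₁+j₂−J=3  J+j₁−j₂=2  J−j₁+j₂=3  j₁+j₂+J+1=9
(j₁±m₁, j₂±m₂, J±M) = (5,0,3,3,5,0)
P² = 4320/7
sum k=0..0:
  [0] +1/72 = 1/72
S = 1/72
C² = P²·S² = 5/42 ; C = +0.345033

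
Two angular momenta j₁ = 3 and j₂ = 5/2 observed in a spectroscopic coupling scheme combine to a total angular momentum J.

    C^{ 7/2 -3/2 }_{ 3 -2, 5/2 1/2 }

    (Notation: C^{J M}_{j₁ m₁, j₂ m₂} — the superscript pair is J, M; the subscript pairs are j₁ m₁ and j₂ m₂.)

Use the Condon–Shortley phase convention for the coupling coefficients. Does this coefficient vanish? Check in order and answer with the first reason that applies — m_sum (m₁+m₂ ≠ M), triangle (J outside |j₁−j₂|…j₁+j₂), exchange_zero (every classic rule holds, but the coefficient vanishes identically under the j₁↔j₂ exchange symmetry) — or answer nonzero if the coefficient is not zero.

m-sum: m₁+m₂ = -2+1/2 = -3/2, M = -3/2  ✓
triangle: |j₁−j₂| = 1/2 ≤ J = 7/2 ≤ j₁+j₂ = 11/2  ✓
exchange: j₁≠j₂ or m₁≠m₂ — the exchange symmetry imposes no constraint here
value check: CG = +√(2/21) = +0.308607 ≠ 0

nonzero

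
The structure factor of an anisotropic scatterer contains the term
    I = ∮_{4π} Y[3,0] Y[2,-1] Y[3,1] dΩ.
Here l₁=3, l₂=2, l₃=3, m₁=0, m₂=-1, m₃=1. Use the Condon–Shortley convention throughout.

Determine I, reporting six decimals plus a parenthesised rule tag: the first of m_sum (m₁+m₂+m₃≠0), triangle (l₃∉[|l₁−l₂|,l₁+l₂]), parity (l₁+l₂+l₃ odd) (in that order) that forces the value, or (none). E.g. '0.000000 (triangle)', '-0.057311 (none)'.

-0.059471 (none)

Rules hold: Σm=0, L=8 even, 1≤3≤5.
N = 7·5·7 = 245
Δ = 2!·4!·2!/9! = 1/3780
Racah Σ t=0..2: t=0:+1/24 t=1:−1/4 t=2:+1/24 = -1/6
⇒ 3j(3 2 3; 0 0 0)² = 4/105, sgn +1
Racah Σ t=0..1: t=0:+1/12 t=1:−1/8 = -1/24
⇒ 3j(3 2 3; 0 -1 1)² = 1/210, sgn -1
4πI² = N·(3j₀)²·(3jₘ)² = 2/45
I = -1·√(0.0444444/4π) = -0.05947080
No selection rule forces the value: the integral is nonzero (none).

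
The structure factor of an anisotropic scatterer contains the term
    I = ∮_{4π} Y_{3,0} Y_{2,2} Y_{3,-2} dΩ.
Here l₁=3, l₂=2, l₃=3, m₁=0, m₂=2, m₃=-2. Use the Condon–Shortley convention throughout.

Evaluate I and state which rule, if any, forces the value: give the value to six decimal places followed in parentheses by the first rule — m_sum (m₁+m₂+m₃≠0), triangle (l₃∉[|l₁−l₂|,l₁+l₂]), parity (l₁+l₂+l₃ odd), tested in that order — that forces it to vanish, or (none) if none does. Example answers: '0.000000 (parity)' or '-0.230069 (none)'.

m-sum 0 ✓  L=8 even ✓  1≤3≤5 ✓
Π(2lᵢ+1) = 7×5×7 = 245
triangle coeff Δ(3,2,3) = 1/3780
Σ_t [0,2]: t=0:+1/24 t=1:−1/4 t=2:+1/24 = -1/6
(3j)²=4/105 [(3 2 3; 0 0 0)], sign=+1
Σ_t [2,2]: t=2:+1/24 = 1/24
(3j)²=1/21 [(3 2 3; 0 2 -2)], sign=-1
⇒ 4πI² = 4/9
I = (-1)√(4/9/(4π)) = -0.18806319
No selection rule forces the value: the integral is nonzero (none).

-0.188063 (none)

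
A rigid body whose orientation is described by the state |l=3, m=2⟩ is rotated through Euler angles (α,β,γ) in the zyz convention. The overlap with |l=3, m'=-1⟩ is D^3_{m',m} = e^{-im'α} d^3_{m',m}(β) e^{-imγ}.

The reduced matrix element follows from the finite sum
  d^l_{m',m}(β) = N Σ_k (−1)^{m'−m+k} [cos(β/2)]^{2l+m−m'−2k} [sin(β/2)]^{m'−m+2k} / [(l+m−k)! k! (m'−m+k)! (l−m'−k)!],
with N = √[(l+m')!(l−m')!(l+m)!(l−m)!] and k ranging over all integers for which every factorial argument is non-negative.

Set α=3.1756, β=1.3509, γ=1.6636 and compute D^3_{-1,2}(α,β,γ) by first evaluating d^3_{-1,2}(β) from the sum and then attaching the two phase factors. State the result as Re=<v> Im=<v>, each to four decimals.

Re=0.4933 Im=-0.0754

D^3_{-1,2}(3.1756,1.3509,1.6636) = e^{-i·-1·3.1756}·d^3_{-1,2}(1.3509)·e^{-i·2·1.6636}. Compute d first:
c=cos(1.350900/2)=0.780426, s=sin(1.350900/2)=0.625249; N=√[2·24·120·1]=75.894664
k∈{3,4} keeps every argument non-negative
  k=3: (−1)^0·75.8947/(12)·0.7804^3·0.6252^3 = +0.734823
  k=4: (−1)^1·75.8947/(24)·0.7804^1·0.6252^5 = -0.235828
d^3_{-1,2}(1.3509) = +0.734823 -0.235828 = +0.498995
D = (-0.999422-0.034001i)·(+0.498995)·(-0.982824+0.184543i) = +0.493272-0.075358i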